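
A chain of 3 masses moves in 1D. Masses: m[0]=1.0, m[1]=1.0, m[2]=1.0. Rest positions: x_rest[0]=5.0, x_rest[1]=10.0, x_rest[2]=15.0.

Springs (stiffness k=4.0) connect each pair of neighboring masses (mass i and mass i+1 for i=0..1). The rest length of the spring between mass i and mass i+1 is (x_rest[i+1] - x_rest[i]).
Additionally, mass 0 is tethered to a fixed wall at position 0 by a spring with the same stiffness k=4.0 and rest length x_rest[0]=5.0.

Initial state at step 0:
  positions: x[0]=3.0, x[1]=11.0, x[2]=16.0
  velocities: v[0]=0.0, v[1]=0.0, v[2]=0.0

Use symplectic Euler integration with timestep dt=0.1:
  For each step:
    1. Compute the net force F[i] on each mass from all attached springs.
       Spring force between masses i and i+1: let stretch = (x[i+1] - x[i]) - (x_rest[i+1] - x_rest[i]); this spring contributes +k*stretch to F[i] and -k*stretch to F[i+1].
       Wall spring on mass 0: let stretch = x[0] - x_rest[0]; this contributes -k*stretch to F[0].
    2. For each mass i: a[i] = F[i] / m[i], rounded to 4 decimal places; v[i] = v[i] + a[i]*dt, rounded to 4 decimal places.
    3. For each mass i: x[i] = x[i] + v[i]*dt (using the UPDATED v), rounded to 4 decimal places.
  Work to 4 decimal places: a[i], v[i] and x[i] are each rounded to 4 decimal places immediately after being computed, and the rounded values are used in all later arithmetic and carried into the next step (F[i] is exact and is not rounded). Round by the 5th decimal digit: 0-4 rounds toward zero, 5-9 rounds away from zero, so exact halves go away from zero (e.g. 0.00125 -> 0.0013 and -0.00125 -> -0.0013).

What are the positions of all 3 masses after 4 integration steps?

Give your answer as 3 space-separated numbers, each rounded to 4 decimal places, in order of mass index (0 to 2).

Answer: 4.7043 10.0473 15.9342

Derivation:
Step 0: x=[3.0000 11.0000 16.0000] v=[0.0000 0.0000 0.0000]
Step 1: x=[3.2000 10.8800 16.0000] v=[2.0000 -1.2000 0.0000]
Step 2: x=[3.5792 10.6576 15.9952] v=[3.7920 -2.2240 -0.0480]
Step 3: x=[4.0984 10.3656 15.9769] v=[5.1917 -2.9203 -0.1830]
Step 4: x=[4.7043 10.0473 15.9342] v=[6.0592 -3.1827 -0.4275]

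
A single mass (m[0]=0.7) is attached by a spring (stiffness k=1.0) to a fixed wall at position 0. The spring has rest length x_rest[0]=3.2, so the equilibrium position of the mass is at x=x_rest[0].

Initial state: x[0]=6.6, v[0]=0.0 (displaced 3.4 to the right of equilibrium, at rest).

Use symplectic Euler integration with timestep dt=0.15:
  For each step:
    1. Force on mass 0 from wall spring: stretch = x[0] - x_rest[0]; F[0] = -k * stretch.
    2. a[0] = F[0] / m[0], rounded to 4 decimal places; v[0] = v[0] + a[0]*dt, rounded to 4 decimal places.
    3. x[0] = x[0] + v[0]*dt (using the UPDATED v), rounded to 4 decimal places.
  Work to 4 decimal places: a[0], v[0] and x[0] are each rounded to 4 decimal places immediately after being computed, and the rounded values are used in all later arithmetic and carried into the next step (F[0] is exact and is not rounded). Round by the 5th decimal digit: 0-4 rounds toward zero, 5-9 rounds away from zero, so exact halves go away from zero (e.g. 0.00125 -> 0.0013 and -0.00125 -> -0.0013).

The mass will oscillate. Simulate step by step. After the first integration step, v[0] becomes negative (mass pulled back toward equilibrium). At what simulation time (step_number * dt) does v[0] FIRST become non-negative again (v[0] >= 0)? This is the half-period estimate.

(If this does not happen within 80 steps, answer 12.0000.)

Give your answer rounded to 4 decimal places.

Step 0: x=[6.6000] v=[0.0000]
Step 1: x=[6.4907] v=[-0.7286]
Step 2: x=[6.2756] v=[-1.4338]
Step 3: x=[5.9617] v=[-2.0929]
Step 4: x=[5.5590] v=[-2.6847]
Step 5: x=[5.0805] v=[-3.1902]
Step 6: x=[4.5415] v=[-3.5932]
Step 7: x=[3.9594] v=[-3.8807]
Step 8: x=[3.3529] v=[-4.0434]
Step 9: x=[2.7415] v=[-4.0762]
Step 10: x=[2.1448] v=[-3.9780]
Step 11: x=[1.5820] v=[-3.7519]
Step 12: x=[1.0712] v=[-3.4052]
Step 13: x=[0.6289] v=[-2.9490]
Step 14: x=[0.2692] v=[-2.3981]
Step 15: x=[0.0037] v=[-1.7701]
Step 16: x=[-0.1591] v=[-1.0852]
Step 17: x=[-0.2139] v=[-0.3654]
Step 18: x=[-0.1590] v=[0.3662]
First v>=0 after going negative at step 18, time=2.7000

Answer: 2.7000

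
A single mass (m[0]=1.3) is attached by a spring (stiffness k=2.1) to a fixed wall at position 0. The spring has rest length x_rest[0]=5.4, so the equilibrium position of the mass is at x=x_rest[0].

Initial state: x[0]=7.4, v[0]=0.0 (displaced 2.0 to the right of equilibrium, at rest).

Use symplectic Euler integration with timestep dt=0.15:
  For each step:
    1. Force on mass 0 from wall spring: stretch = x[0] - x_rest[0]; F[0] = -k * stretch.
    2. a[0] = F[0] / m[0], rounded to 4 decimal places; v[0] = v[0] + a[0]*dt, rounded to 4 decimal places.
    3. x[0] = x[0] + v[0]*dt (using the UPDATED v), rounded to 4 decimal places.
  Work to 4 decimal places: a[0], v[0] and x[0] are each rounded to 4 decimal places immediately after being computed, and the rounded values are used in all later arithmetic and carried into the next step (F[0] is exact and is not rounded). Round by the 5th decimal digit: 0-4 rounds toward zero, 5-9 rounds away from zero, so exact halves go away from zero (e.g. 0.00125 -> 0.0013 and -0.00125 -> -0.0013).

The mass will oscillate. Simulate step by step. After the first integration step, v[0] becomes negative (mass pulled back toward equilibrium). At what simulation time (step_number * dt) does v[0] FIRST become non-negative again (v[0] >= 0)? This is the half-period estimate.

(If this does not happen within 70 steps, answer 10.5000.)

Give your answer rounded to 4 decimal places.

Step 0: x=[7.4000] v=[0.0000]
Step 1: x=[7.3273] v=[-0.4846]
Step 2: x=[7.1846] v=[-0.9516]
Step 3: x=[6.9770] v=[-1.3840]
Step 4: x=[6.7121] v=[-1.7661]
Step 5: x=[6.3995] v=[-2.0840]
Step 6: x=[6.0506] v=[-2.3262]
Step 7: x=[5.6780] v=[-2.4839]
Step 8: x=[5.2953] v=[-2.5513]
Step 9: x=[4.9164] v=[-2.5259]
Step 10: x=[4.5551] v=[-2.4087]
Step 11: x=[4.2245] v=[-2.2040]
Step 12: x=[3.9366] v=[-1.9192]
Step 13: x=[3.7019] v=[-1.5646]
Step 14: x=[3.5289] v=[-1.1531]
Step 15: x=[3.4239] v=[-0.6997]
Step 16: x=[3.3908] v=[-0.2209]
Step 17: x=[3.4307] v=[0.2659]
First v>=0 after going negative at step 17, time=2.5500

Answer: 2.5500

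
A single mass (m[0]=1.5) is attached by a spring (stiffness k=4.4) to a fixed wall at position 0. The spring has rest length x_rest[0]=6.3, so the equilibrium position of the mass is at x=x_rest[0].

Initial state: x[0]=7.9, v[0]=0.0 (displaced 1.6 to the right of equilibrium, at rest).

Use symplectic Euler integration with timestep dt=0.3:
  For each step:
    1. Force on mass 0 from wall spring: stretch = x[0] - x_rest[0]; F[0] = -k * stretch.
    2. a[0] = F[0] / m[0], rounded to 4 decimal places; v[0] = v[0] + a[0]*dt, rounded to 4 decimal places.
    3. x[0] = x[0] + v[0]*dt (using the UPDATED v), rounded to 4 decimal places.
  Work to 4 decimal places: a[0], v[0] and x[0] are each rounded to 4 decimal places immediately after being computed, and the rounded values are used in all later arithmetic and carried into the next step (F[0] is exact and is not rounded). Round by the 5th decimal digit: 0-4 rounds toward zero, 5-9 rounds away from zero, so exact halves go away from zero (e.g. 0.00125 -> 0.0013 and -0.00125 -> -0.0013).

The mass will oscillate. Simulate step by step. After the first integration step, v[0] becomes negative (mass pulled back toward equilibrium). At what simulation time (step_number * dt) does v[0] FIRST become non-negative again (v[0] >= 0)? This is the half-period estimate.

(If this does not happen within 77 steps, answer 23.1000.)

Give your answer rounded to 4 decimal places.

Answer: 2.1000

Derivation:
Step 0: x=[7.9000] v=[0.0000]
Step 1: x=[7.4776] v=[-1.4080]
Step 2: x=[6.7443] v=[-2.4443]
Step 3: x=[5.8937] v=[-2.8353]
Step 4: x=[5.1504] v=[-2.4778]
Step 5: x=[4.7106] v=[-1.4661]
Step 6: x=[4.6904] v=[-0.0674]
Step 7: x=[5.0951] v=[1.3491]
First v>=0 after going negative at step 7, time=2.1000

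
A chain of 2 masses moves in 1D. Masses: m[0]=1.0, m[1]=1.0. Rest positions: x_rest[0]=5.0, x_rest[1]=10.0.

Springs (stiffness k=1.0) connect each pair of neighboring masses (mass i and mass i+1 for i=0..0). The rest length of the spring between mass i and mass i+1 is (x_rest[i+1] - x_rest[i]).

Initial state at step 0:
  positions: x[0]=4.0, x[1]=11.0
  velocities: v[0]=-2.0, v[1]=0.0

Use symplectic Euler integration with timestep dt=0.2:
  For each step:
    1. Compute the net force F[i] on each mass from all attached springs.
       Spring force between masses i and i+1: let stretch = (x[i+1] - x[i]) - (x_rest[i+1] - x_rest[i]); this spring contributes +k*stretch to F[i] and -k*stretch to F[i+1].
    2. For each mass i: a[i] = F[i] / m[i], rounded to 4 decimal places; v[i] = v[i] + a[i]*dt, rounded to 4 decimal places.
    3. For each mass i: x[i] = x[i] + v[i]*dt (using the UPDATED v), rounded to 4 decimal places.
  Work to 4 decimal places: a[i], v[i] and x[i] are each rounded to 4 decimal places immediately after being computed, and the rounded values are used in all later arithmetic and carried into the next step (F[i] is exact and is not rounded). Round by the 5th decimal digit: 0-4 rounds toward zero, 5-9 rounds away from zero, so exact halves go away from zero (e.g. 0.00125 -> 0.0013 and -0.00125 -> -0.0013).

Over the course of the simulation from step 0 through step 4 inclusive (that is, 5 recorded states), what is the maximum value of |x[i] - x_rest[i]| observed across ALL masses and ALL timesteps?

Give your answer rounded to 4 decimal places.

Answer: 1.7401

Derivation:
Step 0: x=[4.0000 11.0000] v=[-2.0000 0.0000]
Step 1: x=[3.6800 10.9200] v=[-1.6000 -0.4000]
Step 2: x=[3.4496 10.7504] v=[-1.1520 -0.8480]
Step 3: x=[3.3112 10.4888] v=[-0.6918 -1.3082]
Step 4: x=[3.2599 10.1401] v=[-0.2563 -1.7437]
Max displacement = 1.7401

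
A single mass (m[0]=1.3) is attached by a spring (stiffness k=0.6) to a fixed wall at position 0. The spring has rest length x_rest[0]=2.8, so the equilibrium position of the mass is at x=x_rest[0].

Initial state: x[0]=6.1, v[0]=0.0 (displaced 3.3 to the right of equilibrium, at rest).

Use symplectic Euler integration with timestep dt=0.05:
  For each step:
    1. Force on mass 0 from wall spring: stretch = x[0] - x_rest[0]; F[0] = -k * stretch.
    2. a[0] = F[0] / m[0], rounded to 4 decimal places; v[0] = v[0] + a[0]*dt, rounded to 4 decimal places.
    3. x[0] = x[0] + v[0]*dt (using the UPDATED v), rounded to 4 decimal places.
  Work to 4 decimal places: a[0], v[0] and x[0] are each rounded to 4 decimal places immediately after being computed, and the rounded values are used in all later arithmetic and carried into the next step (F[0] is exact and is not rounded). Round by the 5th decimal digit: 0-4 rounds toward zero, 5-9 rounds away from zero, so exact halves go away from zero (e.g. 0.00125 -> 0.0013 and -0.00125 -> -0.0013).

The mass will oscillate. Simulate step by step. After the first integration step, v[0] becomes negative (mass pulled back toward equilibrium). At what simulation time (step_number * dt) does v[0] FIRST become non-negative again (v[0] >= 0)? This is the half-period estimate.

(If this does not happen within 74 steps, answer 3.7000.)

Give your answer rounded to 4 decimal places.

Step 0: x=[6.1000] v=[0.0000]
Step 1: x=[6.0962] v=[-0.0762]
Step 2: x=[6.0886] v=[-0.1523]
Step 3: x=[6.0772] v=[-0.2282]
Step 4: x=[6.0620] v=[-0.3038]
Step 5: x=[6.0430] v=[-0.3791]
Step 6: x=[6.0203] v=[-0.4539]
Step 7: x=[5.9939] v=[-0.5282]
Step 8: x=[5.9638] v=[-0.6019]
Step 9: x=[5.9301] v=[-0.6749]
Step 10: x=[5.8927] v=[-0.7471]
Step 11: x=[5.8518] v=[-0.8185]
Step 12: x=[5.8074] v=[-0.8889]
Step 13: x=[5.7595] v=[-0.9583]
Step 14: x=[5.7082] v=[-1.0266]
Step 15: x=[5.6535] v=[-1.0937]
Step 16: x=[5.5955] v=[-1.1596]
Step 17: x=[5.5343] v=[-1.2241]
Step 18: x=[5.4699] v=[-1.2872]
Step 19: x=[5.4025] v=[-1.3488]
Step 20: x=[5.3321] v=[-1.4089]
Step 21: x=[5.2587] v=[-1.4673]
Step 22: x=[5.1825] v=[-1.5240]
Step 23: x=[5.1036] v=[-1.5790]
Step 24: x=[5.0220] v=[-1.6322]
Step 25: x=[4.9378] v=[-1.6835]
Step 26: x=[4.8512] v=[-1.7328]
Step 27: x=[4.7622] v=[-1.7801]
Step 28: x=[4.6709] v=[-1.8254]
Step 29: x=[4.5775] v=[-1.8686]
Step 30: x=[4.4820] v=[-1.9096]
Step 31: x=[4.3846] v=[-1.9484]
Step 32: x=[4.2854] v=[-1.9850]
Step 33: x=[4.1844] v=[-2.0193]
Step 34: x=[4.0818] v=[-2.0513]
Step 35: x=[3.9778] v=[-2.0809]
Step 36: x=[3.8724] v=[-2.1081]
Step 37: x=[3.7658] v=[-2.1329]
Step 38: x=[3.6580] v=[-2.1552]
Step 39: x=[3.5493] v=[-2.1750]
Step 40: x=[3.4397] v=[-2.1923]
Step 41: x=[3.3293] v=[-2.2071]
Step 42: x=[3.2183] v=[-2.2193]
Step 43: x=[3.1069] v=[-2.2290]
Step 44: x=[2.9951] v=[-2.2361]
Step 45: x=[2.8831] v=[-2.2406]
Step 46: x=[2.7710] v=[-2.2425]
Step 47: x=[2.6589] v=[-2.2418]
Step 48: x=[2.5470] v=[-2.2385]
Step 49: x=[2.4354] v=[-2.2327]
Step 50: x=[2.3242] v=[-2.2243]
Step 51: x=[2.2135] v=[-2.2133]
Step 52: x=[2.1035] v=[-2.1998]
Step 53: x=[1.9943] v=[-2.1837]
Step 54: x=[1.8860] v=[-2.1651]
Step 55: x=[1.7788] v=[-2.1440]
Step 56: x=[1.6728] v=[-2.1204]
Step 57: x=[1.5681] v=[-2.0944]
Step 58: x=[1.4648] v=[-2.0660]
Step 59: x=[1.3630] v=[-2.0352]
Step 60: x=[1.2629] v=[-2.0020]
Step 61: x=[1.1646] v=[-1.9665]
Step 62: x=[1.0682] v=[-1.9288]
Step 63: x=[0.9738] v=[-1.8888]
Step 64: x=[0.8815] v=[-1.8467]
Step 65: x=[0.7914] v=[-1.8024]
Step 66: x=[0.7036] v=[-1.7561]
Step 67: x=[0.6182] v=[-1.7077]
Step 68: x=[0.5353] v=[-1.6574]
Step 69: x=[0.4550] v=[-1.6051]
Step 70: x=[0.3775] v=[-1.5510]
Step 71: x=[0.3027] v=[-1.4951]
Step 72: x=[0.2308] v=[-1.4375]
Step 73: x=[0.1619] v=[-1.3782]
Step 74: x=[0.0960] v=[-1.3173]
v[0] did not become non-negative within 74 steps; using fallback time=3.7000

Answer: 3.7000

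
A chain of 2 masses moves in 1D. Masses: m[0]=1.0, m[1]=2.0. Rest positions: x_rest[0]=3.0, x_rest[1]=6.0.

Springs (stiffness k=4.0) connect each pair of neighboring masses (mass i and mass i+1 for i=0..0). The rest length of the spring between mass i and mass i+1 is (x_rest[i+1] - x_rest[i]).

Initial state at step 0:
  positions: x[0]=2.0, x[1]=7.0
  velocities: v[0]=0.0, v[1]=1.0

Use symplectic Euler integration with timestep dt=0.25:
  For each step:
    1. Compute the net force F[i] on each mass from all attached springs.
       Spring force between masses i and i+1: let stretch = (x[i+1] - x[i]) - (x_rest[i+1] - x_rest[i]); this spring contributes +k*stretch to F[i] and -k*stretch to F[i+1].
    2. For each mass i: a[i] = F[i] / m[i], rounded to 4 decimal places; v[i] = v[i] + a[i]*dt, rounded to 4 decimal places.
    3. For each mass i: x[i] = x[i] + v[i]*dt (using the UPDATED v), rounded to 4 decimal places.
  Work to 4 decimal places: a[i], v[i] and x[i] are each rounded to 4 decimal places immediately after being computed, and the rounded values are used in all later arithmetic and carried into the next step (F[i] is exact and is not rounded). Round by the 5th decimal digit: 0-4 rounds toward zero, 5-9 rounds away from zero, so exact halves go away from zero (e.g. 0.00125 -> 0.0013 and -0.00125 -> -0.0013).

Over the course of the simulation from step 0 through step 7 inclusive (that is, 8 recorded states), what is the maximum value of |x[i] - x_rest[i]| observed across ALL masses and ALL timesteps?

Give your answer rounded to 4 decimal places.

Step 0: x=[2.0000 7.0000] v=[0.0000 1.0000]
Step 1: x=[2.5000 7.0000] v=[2.0000 0.0000]
Step 2: x=[3.3750 6.8125] v=[3.5000 -0.7500]
Step 3: x=[4.3594 6.5703] v=[3.9375 -0.9688]
Step 4: x=[5.1465 6.4267] v=[3.1484 -0.5743]
Step 5: x=[5.5037 6.4981] v=[1.4286 0.2856]
Step 6: x=[5.3595 6.8202] v=[-0.5770 1.2884]
Step 7: x=[4.8304 7.3347] v=[-2.1163 2.0581]
Max displacement = 2.5037

Answer: 2.5037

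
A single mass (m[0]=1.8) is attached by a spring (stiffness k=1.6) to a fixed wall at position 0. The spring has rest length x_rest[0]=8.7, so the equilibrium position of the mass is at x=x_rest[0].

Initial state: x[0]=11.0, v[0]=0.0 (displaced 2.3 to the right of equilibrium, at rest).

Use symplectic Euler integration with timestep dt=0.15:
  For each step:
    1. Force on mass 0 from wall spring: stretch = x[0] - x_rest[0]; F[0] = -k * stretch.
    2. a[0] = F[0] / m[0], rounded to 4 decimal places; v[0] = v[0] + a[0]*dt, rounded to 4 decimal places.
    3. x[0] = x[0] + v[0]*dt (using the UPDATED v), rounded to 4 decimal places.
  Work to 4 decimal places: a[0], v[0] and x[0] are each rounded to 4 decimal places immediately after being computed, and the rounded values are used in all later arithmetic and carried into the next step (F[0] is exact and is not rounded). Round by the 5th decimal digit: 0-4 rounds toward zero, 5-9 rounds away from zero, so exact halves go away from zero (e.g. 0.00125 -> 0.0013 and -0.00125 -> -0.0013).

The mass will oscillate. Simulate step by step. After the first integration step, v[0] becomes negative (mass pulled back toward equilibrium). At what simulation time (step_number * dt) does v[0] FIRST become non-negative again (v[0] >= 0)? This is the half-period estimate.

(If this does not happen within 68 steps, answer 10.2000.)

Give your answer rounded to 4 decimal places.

Answer: 3.4500

Derivation:
Step 0: x=[11.0000] v=[0.0000]
Step 1: x=[10.9540] v=[-0.3067]
Step 2: x=[10.8629] v=[-0.6072]
Step 3: x=[10.7286] v=[-0.8956]
Step 4: x=[10.5537] v=[-1.1661]
Step 5: x=[10.3417] v=[-1.4133]
Step 6: x=[10.0969] v=[-1.6322]
Step 7: x=[9.8241] v=[-1.8185]
Step 8: x=[9.5288] v=[-1.9684]
Step 9: x=[9.2170] v=[-2.0789]
Step 10: x=[8.8948] v=[-2.1478]
Step 11: x=[8.5687] v=[-2.1738]
Step 12: x=[8.2453] v=[-2.1563]
Step 13: x=[7.9309] v=[-2.0957]
Step 14: x=[7.6319] v=[-1.9932]
Step 15: x=[7.3543] v=[-1.8508]
Step 16: x=[7.1036] v=[-1.6714]
Step 17: x=[6.8848] v=[-1.4586]
Step 18: x=[6.7023] v=[-1.2166]
Step 19: x=[6.5598] v=[-0.9502]
Step 20: x=[6.4601] v=[-0.6648]
Step 21: x=[6.4052] v=[-0.3662]
Step 22: x=[6.3962] v=[-0.0602]
Step 23: x=[6.4333] v=[0.2470]
First v>=0 after going negative at step 23, time=3.4500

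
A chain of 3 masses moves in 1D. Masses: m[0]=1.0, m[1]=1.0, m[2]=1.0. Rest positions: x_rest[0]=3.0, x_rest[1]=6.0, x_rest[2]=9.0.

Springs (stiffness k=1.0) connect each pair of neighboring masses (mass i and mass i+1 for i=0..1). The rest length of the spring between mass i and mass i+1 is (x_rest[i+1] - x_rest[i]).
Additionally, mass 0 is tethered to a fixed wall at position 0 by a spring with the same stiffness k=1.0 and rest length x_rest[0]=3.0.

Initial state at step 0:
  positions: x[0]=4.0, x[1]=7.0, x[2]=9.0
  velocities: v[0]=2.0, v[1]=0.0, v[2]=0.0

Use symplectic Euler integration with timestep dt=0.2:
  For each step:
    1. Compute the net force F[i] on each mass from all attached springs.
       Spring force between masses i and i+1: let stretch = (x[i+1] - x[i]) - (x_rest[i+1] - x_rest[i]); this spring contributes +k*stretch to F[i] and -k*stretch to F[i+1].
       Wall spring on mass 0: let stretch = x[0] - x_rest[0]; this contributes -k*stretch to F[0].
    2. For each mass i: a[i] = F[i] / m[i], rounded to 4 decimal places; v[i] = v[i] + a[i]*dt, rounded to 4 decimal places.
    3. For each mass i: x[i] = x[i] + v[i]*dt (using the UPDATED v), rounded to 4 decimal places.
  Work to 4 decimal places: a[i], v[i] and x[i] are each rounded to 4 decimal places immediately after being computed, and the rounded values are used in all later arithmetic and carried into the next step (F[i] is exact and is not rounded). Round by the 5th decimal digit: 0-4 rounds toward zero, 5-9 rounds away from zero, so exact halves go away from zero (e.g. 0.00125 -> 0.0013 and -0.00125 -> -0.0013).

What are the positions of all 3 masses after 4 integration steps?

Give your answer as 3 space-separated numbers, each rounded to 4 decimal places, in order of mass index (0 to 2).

Answer: 4.9228 6.7908 9.3575

Derivation:
Step 0: x=[4.0000 7.0000 9.0000] v=[2.0000 0.0000 0.0000]
Step 1: x=[4.3600 6.9600 9.0400] v=[1.8000 -0.2000 0.2000]
Step 2: x=[4.6496 6.8992 9.1168] v=[1.4480 -0.3040 0.3840]
Step 3: x=[4.8432 6.8371 9.2249] v=[0.9680 -0.3104 0.5405]
Step 4: x=[4.9228 6.7908 9.3575] v=[0.3981 -0.2316 0.6629]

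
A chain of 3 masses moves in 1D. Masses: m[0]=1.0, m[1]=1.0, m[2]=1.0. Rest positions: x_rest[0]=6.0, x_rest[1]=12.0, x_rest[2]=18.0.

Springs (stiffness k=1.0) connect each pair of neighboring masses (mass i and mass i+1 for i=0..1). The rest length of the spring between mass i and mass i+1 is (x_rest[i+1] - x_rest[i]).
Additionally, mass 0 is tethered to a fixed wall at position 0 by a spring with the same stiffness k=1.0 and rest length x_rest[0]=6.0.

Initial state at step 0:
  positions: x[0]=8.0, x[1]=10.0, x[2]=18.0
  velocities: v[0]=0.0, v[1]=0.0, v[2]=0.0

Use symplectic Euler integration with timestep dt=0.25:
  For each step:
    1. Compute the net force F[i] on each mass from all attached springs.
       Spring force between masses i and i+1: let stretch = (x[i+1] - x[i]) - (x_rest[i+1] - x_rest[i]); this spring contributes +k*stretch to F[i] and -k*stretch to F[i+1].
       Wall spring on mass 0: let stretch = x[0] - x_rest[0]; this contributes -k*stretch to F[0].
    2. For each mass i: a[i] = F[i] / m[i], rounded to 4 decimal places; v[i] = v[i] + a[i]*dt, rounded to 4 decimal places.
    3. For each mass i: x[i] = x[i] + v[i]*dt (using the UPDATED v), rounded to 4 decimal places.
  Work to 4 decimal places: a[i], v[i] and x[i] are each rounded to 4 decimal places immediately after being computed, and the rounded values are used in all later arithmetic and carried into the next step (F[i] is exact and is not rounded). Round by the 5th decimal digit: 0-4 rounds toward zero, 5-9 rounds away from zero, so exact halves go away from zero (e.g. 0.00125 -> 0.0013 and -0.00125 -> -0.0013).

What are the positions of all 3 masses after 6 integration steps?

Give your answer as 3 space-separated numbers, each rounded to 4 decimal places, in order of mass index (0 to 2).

Step 0: x=[8.0000 10.0000 18.0000] v=[0.0000 0.0000 0.0000]
Step 1: x=[7.6250 10.3750 17.8750] v=[-1.5000 1.5000 -0.5000]
Step 2: x=[6.9453 11.0469 17.6563] v=[-2.7188 2.6875 -0.8750]
Step 3: x=[6.0879 11.8755 17.3995] v=[-3.4297 3.3145 -1.0274]
Step 4: x=[5.2117 12.6877 17.1724] v=[-3.5048 3.2486 -0.9084]
Step 5: x=[4.4770 13.3129 17.0400] v=[-2.9387 2.5008 -0.5296]
Step 6: x=[4.0148 13.6188 17.0497] v=[-1.8490 1.2236 0.0386]

Answer: 4.0148 13.6188 17.0497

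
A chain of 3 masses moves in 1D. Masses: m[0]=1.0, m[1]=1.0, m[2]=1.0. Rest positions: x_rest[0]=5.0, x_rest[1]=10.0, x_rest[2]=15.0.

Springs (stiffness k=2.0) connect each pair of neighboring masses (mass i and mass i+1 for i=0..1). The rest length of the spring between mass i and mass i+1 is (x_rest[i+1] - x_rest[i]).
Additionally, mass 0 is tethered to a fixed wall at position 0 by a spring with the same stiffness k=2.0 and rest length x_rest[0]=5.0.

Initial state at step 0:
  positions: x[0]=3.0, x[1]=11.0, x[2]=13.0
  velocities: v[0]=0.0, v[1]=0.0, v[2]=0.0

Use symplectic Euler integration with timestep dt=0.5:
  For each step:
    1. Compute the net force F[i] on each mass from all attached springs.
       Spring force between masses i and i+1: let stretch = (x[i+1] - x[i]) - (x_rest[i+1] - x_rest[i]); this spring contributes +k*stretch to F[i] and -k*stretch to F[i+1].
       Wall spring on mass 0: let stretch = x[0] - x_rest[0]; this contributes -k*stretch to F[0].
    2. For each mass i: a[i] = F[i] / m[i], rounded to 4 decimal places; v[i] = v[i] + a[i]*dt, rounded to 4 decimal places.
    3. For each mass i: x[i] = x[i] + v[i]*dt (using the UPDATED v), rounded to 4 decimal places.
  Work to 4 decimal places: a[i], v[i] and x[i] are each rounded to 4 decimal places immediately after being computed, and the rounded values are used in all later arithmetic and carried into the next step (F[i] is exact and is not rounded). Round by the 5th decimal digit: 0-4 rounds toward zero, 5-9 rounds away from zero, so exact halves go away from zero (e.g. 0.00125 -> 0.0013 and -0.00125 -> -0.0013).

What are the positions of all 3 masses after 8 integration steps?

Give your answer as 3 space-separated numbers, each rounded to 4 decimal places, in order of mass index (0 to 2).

Answer: 4.1211 12.5001 15.2852

Derivation:
Step 0: x=[3.0000 11.0000 13.0000] v=[0.0000 0.0000 0.0000]
Step 1: x=[5.5000 8.0000 14.5000] v=[5.0000 -6.0000 3.0000]
Step 2: x=[6.5000 7.0000 15.2500] v=[2.0000 -2.0000 1.5000]
Step 3: x=[4.5000 9.8750 14.3750] v=[-4.0000 5.7500 -1.7500]
Step 4: x=[2.9375 12.3125 13.7500] v=[-3.1250 4.8750 -1.2500]
Step 5: x=[4.5938 10.7813 14.9063] v=[3.3125 -3.0625 2.3125]
Step 6: x=[7.0469 8.2188 16.5001] v=[4.9062 -5.1250 3.1875]
Step 7: x=[6.5625 9.2110 16.4532] v=[-0.9688 1.9844 -0.0938]
Step 8: x=[4.1211 12.5001 15.2852] v=[-4.8828 6.5781 -2.3360]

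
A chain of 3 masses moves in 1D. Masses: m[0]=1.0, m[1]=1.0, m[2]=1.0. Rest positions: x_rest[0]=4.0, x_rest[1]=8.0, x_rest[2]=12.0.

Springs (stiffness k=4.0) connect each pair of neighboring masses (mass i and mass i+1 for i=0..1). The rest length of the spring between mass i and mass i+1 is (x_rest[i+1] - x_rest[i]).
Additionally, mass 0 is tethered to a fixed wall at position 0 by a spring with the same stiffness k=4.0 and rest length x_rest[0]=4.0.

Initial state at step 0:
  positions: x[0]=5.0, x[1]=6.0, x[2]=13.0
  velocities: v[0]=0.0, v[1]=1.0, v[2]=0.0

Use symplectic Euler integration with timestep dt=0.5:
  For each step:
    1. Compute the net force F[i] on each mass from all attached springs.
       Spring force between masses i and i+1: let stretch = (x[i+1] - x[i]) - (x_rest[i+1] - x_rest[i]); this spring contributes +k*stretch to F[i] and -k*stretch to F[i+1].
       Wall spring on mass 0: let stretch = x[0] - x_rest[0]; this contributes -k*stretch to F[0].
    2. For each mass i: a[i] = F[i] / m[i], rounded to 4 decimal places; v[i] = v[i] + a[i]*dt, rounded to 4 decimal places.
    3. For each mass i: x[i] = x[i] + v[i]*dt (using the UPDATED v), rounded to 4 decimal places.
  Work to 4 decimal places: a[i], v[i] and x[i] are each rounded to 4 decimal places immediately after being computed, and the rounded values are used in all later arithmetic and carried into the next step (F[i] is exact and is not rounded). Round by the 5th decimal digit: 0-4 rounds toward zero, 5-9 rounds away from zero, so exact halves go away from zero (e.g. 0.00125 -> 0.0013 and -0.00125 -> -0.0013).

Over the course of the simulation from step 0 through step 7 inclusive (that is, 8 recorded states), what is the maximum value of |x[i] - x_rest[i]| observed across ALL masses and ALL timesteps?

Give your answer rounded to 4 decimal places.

Answer: 4.5000

Derivation:
Step 0: x=[5.0000 6.0000 13.0000] v=[0.0000 1.0000 0.0000]
Step 1: x=[1.0000 12.5000 10.0000] v=[-8.0000 13.0000 -6.0000]
Step 2: x=[7.5000 5.0000 13.5000] v=[13.0000 -15.0000 7.0000]
Step 3: x=[4.0000 8.5000 12.5000] v=[-7.0000 7.0000 -2.0000]
Step 4: x=[1.0000 11.5000 11.5000] v=[-6.0000 6.0000 -2.0000]
Step 5: x=[7.5000 4.0000 14.5000] v=[13.0000 -15.0000 6.0000]
Step 6: x=[3.0000 10.5000 11.0000] v=[-9.0000 13.0000 -7.0000]
Step 7: x=[3.0000 10.0000 11.0000] v=[0.0000 -1.0000 0.0000]
Max displacement = 4.5000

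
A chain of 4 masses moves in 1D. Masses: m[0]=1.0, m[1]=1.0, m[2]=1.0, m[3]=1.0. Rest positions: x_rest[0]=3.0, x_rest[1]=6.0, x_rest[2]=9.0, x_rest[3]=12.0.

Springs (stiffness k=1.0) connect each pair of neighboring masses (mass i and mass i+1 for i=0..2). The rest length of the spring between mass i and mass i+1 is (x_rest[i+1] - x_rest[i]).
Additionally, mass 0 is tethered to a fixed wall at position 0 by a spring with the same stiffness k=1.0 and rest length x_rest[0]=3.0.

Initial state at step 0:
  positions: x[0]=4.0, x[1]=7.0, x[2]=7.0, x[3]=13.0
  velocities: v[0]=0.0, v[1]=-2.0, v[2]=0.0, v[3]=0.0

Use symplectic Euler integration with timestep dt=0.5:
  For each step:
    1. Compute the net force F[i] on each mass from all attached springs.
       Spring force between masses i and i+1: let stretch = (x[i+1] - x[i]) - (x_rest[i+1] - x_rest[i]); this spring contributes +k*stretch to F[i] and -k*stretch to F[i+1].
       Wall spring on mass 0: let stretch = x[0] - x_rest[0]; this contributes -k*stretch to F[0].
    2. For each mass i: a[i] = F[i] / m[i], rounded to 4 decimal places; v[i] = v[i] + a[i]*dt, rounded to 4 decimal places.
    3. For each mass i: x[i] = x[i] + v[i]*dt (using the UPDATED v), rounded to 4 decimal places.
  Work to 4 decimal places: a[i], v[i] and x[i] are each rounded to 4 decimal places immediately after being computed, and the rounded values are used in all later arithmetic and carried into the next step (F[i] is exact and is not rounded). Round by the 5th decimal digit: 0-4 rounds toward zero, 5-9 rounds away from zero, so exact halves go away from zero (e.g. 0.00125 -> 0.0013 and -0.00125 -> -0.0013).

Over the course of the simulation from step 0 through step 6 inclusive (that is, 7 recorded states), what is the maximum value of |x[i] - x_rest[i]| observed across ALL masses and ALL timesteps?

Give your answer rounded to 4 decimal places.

Step 0: x=[4.0000 7.0000 7.0000 13.0000] v=[0.0000 -2.0000 0.0000 0.0000]
Step 1: x=[3.7500 5.2500 8.5000 12.2500] v=[-0.5000 -3.5000 3.0000 -1.5000]
Step 2: x=[2.9375 3.9375 10.1250 11.3125] v=[-1.6250 -2.6250 3.2500 -1.8750]
Step 3: x=[1.6406 3.9219 10.5000 10.8281] v=[-2.5938 -0.0313 0.7500 -0.9688]
Step 4: x=[0.5039 4.9805 9.3125 11.0117] v=[-2.2735 2.1171 -2.3750 0.3672]
Step 5: x=[0.3603 6.0029 7.4668 11.5205] v=[-0.2872 2.0448 -3.6914 1.0176]
Step 6: x=[1.5373 5.9806 6.2686 11.7659] v=[2.3540 -0.0446 -2.3965 0.4908]
Max displacement = 2.7314

Answer: 2.7314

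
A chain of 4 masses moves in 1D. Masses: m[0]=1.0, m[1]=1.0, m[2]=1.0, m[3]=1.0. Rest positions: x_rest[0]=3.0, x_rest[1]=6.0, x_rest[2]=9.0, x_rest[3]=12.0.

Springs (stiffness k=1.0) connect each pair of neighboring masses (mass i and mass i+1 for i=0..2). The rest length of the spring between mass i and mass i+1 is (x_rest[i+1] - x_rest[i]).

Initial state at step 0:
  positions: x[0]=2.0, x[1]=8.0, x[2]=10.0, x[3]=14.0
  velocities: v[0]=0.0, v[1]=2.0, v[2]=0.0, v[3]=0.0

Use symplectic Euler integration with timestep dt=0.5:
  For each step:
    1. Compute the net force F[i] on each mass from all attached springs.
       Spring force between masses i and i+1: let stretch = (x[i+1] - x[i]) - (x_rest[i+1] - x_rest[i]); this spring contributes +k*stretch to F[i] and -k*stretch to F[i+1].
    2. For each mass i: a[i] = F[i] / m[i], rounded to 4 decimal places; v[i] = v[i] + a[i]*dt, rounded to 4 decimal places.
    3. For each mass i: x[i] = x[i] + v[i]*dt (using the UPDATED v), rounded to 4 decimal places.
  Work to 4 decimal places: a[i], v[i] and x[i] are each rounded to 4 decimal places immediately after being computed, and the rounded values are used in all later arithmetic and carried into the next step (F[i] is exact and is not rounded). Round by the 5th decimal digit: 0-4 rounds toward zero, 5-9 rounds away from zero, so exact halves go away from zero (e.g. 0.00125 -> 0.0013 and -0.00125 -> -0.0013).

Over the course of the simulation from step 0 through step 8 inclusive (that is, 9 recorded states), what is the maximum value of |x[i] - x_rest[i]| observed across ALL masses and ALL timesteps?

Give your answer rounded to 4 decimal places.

Answer: 4.1531

Derivation:
Step 0: x=[2.0000 8.0000 10.0000 14.0000] v=[0.0000 2.0000 0.0000 0.0000]
Step 1: x=[2.7500 8.0000 10.5000 13.7500] v=[1.5000 0.0000 1.0000 -0.5000]
Step 2: x=[4.0625 7.3125 11.1875 13.4375] v=[2.6250 -1.3750 1.3750 -0.6250]
Step 3: x=[5.4375 6.7813 11.4688 13.3125] v=[2.7500 -1.0625 0.5625 -0.2500]
Step 4: x=[6.3985 7.0860 11.0391 13.4766] v=[1.9219 0.6094 -0.8594 0.3282]
Step 5: x=[6.7814 8.2071 10.2305 13.7814] v=[0.7657 2.2422 -1.6172 0.6095]
Step 6: x=[6.7707 9.4777 9.8038 13.9485] v=[-0.0215 2.5411 -0.8535 0.3341]
Step 7: x=[6.6867 10.1531 10.3317 13.8294] v=[-0.1680 1.3507 1.0558 -0.2383]
Step 8: x=[6.7193 10.0065 11.6894 13.5858] v=[0.0652 -0.2932 2.7154 -0.4872]
Max displacement = 4.1531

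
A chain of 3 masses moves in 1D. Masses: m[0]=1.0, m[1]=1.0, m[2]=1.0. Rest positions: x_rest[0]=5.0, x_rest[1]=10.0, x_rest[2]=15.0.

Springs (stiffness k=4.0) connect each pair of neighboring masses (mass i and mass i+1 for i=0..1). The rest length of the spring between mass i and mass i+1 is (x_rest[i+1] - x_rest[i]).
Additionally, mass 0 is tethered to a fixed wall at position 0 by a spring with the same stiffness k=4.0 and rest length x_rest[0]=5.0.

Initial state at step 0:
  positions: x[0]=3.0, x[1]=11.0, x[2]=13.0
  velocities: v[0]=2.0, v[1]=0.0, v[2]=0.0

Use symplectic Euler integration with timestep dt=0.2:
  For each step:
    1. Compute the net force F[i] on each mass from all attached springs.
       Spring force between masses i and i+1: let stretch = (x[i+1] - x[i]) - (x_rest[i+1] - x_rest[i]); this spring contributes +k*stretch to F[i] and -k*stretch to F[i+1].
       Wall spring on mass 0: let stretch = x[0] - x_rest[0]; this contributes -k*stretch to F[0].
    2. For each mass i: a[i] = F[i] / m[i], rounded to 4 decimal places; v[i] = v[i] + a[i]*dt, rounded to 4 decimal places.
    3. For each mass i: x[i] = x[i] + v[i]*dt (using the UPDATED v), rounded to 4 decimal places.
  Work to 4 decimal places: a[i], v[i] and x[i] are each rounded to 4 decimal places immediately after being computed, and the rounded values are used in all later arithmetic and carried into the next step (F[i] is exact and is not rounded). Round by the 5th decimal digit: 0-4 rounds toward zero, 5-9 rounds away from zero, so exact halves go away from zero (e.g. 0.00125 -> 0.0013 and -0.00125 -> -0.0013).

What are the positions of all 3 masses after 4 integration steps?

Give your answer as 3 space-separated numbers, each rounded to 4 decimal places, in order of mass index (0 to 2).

Step 0: x=[3.0000 11.0000 13.0000] v=[2.0000 0.0000 0.0000]
Step 1: x=[4.2000 10.0400 13.4800] v=[6.0000 -4.8000 2.4000]
Step 2: x=[5.6624 8.6960 14.2096] v=[7.3120 -6.7200 3.6480]
Step 3: x=[6.7042 7.7488 14.8570] v=[5.2090 -4.7360 3.2371]
Step 4: x=[6.8405 7.7718 15.1671] v=[0.6813 0.1149 1.5505]

Answer: 6.8405 7.7718 15.1671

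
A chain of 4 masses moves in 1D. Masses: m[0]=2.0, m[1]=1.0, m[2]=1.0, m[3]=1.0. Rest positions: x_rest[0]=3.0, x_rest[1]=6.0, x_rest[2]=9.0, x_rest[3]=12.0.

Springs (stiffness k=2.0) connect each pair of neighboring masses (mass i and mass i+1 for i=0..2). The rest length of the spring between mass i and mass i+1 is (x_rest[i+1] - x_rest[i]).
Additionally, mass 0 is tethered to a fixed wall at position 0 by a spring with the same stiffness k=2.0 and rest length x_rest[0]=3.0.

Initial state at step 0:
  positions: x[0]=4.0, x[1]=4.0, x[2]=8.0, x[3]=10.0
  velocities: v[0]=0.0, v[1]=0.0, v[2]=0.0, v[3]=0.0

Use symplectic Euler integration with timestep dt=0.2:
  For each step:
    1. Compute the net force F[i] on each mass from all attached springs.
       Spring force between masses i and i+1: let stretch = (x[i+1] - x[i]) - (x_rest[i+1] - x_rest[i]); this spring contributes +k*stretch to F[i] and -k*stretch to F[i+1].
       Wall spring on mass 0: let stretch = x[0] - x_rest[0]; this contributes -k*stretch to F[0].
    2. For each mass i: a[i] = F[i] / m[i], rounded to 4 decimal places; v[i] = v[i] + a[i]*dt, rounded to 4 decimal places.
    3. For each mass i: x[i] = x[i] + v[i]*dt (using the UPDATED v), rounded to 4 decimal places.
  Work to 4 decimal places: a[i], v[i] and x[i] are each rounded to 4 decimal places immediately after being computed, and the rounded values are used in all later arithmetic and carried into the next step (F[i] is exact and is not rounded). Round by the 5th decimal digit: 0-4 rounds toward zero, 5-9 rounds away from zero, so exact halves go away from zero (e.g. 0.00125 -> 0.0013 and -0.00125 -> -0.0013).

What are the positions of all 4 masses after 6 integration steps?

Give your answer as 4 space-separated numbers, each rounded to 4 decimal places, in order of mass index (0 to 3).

Step 0: x=[4.0000 4.0000 8.0000 10.0000] v=[0.0000 0.0000 0.0000 0.0000]
Step 1: x=[3.8400 4.3200 7.8400 10.0800] v=[-0.8000 1.6000 -0.8000 0.4000]
Step 2: x=[3.5456 4.8832 7.5776 10.2208] v=[-1.4720 2.8160 -1.3120 0.7040]
Step 3: x=[3.1629 5.5549 7.3111 10.3901] v=[-1.9136 3.3587 -1.3325 0.8467]
Step 4: x=[2.7493 6.1758 7.1504 10.5531] v=[-2.0678 3.1044 -0.8034 0.8151]
Step 5: x=[2.3628 6.6005 7.1840 10.6839] v=[-1.9324 2.1236 0.1678 0.6540]
Step 6: x=[2.0513 6.7329 7.4509 10.7747] v=[-1.5574 0.6619 1.3344 0.4540]

Answer: 2.0513 6.7329 7.4509 10.7747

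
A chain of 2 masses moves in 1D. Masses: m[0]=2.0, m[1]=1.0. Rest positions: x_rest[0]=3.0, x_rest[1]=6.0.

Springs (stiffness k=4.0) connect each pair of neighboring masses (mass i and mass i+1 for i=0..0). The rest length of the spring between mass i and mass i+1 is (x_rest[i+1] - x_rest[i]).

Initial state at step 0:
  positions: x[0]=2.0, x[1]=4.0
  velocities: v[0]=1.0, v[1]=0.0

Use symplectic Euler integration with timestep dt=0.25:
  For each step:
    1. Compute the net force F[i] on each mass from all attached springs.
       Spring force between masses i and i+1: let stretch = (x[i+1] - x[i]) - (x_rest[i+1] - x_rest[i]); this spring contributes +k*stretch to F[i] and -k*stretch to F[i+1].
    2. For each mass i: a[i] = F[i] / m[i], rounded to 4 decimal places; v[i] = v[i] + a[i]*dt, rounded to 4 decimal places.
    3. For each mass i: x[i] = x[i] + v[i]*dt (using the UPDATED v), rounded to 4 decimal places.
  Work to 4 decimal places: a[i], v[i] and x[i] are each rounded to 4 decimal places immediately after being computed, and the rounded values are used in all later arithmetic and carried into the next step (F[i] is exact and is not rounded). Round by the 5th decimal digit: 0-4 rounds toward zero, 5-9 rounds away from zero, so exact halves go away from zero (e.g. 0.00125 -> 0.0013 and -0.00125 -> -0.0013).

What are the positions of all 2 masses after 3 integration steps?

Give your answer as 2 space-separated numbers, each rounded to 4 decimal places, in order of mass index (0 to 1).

Answer: 2.1035 5.2930

Derivation:
Step 0: x=[2.0000 4.0000] v=[1.0000 0.0000]
Step 1: x=[2.1250 4.2500] v=[0.5000 1.0000]
Step 2: x=[2.1406 4.7188] v=[0.0625 1.8750]
Step 3: x=[2.1035 5.2930] v=[-0.1484 2.2968]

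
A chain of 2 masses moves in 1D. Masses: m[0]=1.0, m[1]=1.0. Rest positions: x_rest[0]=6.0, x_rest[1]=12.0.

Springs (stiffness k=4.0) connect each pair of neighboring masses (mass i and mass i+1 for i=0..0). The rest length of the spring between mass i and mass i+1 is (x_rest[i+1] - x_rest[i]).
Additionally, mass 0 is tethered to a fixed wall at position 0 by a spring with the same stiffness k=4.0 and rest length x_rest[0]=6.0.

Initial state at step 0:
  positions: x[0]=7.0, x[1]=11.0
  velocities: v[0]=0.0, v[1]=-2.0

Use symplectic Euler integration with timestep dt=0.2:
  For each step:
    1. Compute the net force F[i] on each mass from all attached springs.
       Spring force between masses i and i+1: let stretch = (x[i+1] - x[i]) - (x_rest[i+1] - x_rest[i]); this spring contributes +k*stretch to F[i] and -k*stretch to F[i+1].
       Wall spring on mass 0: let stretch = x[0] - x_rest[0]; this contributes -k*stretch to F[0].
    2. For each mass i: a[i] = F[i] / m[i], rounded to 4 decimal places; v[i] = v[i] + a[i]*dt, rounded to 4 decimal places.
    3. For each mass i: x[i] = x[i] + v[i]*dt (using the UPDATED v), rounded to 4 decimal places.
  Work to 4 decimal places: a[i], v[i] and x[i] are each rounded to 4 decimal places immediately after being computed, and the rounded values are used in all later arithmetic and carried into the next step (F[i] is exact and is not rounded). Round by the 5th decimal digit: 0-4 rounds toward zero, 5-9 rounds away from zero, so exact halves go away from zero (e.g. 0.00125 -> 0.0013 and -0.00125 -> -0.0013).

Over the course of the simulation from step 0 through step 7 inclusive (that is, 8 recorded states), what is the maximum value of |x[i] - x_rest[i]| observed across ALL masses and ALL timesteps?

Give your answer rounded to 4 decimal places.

Answer: 1.8654

Derivation:
Step 0: x=[7.0000 11.0000] v=[0.0000 -2.0000]
Step 1: x=[6.5200 10.9200] v=[-2.4000 -0.4000]
Step 2: x=[5.7008 11.0960] v=[-4.0960 0.8800]
Step 3: x=[4.8327 11.3688] v=[-4.3405 1.3638]
Step 4: x=[4.2371 11.5558] v=[-2.9778 0.9349]
Step 5: x=[4.1346 11.5318] v=[-0.5125 -0.1201]
Step 6: x=[4.5541 11.2842] v=[2.0976 -1.2379]
Step 7: x=[5.3218 10.9198] v=[3.8384 -1.8220]
Max displacement = 1.8654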